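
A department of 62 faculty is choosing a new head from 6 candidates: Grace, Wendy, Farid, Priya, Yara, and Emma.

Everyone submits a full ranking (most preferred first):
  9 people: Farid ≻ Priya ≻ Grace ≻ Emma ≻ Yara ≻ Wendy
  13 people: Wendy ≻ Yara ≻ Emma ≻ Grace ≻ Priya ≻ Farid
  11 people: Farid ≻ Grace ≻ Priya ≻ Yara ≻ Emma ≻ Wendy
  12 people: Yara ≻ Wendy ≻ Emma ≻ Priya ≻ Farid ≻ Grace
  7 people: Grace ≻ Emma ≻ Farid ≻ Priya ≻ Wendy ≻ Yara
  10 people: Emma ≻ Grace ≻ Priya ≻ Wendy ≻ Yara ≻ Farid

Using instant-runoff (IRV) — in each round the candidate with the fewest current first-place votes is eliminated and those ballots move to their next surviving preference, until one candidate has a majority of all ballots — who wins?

Wendy

Round 1: Grace 7, Wendy 13, Farid 20, Priya 0, Yara 12, Emma 10. Priya eliminated.
Round 2: Grace 7, Wendy 13, Farid 20, Yara 12, Emma 10. Grace eliminated.
Round 3: Wendy 13, Farid 20, Yara 12, Emma 17. Yara eliminated.
Round 4: Wendy 25, Farid 20, Emma 17. Emma eliminated.
Round 5: Wendy 35, Farid 27. Wendy has a majority (≥32).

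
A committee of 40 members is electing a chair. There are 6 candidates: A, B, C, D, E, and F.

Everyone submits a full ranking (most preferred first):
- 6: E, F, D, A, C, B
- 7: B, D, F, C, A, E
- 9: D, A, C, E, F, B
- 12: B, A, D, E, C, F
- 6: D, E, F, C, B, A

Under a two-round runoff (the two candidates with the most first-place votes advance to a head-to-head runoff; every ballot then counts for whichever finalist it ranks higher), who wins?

Round 1 first-place votes: A 0, B 19, C 0, D 15, E 6, F 0. B and D advance.
Runoff: B is ranked above D on 19 ballots, D above B on 21.

D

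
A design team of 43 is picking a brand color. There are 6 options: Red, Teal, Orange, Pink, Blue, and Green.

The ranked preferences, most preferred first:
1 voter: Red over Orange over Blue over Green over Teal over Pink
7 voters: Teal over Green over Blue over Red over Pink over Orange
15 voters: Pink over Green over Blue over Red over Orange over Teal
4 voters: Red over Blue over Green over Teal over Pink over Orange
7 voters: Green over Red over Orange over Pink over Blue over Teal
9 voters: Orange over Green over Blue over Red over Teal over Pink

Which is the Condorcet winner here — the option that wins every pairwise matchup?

Green vs Red: 38–5
Green vs Teal: 36–7
Green vs Orange: 33–10
Green vs Pink: 28–15
Green vs Blue: 38–5
Green beats every other option.

Green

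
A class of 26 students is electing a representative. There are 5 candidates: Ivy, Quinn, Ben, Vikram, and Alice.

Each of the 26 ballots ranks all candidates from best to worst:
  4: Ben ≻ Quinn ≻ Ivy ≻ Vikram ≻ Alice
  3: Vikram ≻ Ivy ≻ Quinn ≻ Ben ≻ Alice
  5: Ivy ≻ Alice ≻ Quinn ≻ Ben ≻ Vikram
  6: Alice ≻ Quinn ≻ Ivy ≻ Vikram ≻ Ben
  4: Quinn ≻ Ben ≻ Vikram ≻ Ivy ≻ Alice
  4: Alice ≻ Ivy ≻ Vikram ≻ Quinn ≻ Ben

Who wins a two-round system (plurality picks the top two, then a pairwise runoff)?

Round 1 first-place votes: Ivy 5, Quinn 4, Ben 4, Vikram 3, Alice 10. Alice and Ivy advance.
Runoff: Alice is ranked above Ivy on 10 ballots, Ivy above Alice on 16.

Ivy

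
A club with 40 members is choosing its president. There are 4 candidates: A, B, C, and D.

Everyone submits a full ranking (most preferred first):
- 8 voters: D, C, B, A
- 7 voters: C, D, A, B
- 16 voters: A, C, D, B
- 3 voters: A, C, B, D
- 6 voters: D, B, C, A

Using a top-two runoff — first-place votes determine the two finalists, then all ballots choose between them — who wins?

Round 1 first-place votes: A 19, B 0, C 7, D 14. A and D advance.
Runoff: A is ranked above D on 19 ballots, D above A on 21.

D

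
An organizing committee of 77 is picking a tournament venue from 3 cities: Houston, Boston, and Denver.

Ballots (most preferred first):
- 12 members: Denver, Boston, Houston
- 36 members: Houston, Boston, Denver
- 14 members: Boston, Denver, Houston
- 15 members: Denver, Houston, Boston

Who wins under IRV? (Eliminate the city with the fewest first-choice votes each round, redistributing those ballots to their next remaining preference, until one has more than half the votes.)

Round 1: Houston 36, Boston 14, Denver 27. Boston eliminated.
Round 2: Houston 36, Denver 41. Denver has a majority (≥39).

Denver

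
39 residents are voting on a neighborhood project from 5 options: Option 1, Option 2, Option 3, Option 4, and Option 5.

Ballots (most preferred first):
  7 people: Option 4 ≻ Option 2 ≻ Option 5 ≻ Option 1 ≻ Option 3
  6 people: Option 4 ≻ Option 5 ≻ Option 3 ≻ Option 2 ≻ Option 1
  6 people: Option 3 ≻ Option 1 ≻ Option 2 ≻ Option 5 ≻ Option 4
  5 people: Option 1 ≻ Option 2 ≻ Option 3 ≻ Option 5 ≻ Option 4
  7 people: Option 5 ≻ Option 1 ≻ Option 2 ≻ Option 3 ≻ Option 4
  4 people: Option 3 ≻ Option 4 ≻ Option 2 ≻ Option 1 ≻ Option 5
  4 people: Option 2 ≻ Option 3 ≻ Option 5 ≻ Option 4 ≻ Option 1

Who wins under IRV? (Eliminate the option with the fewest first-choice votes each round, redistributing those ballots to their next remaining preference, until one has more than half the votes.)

Option 3

Round 1: Option 1 5, Option 2 4, Option 3 10, Option 4 13, Option 5 7. Option 2 eliminated.
Round 2: Option 1 5, Option 3 14, Option 4 13, Option 5 7. Option 1 eliminated.
Round 3: Option 3 19, Option 4 13, Option 5 7. Option 5 eliminated.
Round 4: Option 3 26, Option 4 13. Option 3 has a majority (≥20).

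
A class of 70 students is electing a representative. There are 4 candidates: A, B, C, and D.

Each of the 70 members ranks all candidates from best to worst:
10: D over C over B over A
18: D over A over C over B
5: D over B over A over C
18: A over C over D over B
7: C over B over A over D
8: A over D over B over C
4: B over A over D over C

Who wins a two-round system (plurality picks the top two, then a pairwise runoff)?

Round 1 first-place votes: A 26, B 4, C 7, D 33. D and A advance.
Runoff: D is ranked above A on 33 ballots, A above D on 37.

A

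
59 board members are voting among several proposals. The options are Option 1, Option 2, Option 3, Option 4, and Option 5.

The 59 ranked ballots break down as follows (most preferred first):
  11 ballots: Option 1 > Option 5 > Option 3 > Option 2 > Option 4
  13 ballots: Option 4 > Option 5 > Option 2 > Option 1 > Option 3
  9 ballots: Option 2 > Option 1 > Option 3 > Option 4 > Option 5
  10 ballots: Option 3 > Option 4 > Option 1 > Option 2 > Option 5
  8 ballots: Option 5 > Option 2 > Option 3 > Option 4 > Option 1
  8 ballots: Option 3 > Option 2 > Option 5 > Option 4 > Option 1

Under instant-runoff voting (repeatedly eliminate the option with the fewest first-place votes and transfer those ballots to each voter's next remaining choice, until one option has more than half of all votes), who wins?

Option 2

Round 1: Option 1 11, Option 2 9, Option 3 18, Option 4 13, Option 5 8. Option 5 eliminated.
Round 2: Option 1 11, Option 2 17, Option 3 18, Option 4 13. Option 1 eliminated.
Round 3: Option 2 17, Option 3 29, Option 4 13. Option 4 eliminated.
Round 4: Option 2 30, Option 3 29. Option 2 has a majority (≥30).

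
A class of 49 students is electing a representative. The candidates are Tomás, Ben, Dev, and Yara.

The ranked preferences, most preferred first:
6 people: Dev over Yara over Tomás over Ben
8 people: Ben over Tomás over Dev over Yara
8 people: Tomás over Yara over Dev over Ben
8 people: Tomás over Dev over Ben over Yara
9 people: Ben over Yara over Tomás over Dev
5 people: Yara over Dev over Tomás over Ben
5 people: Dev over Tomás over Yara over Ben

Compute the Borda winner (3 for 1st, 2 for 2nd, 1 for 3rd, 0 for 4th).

Tomás

Tomás: 6×1 + 8×2 + 8×3 + 8×3 + 9×1 + 5×1 + 5×2 = 94
Ben: 6×0 + 8×3 + 8×0 + 8×1 + 9×3 + 5×0 + 5×0 = 59
Dev: 6×3 + 8×1 + 8×1 + 8×2 + 9×0 + 5×2 + 5×3 = 75
Yara: 6×2 + 8×0 + 8×2 + 8×0 + 9×2 + 5×3 + 5×1 = 66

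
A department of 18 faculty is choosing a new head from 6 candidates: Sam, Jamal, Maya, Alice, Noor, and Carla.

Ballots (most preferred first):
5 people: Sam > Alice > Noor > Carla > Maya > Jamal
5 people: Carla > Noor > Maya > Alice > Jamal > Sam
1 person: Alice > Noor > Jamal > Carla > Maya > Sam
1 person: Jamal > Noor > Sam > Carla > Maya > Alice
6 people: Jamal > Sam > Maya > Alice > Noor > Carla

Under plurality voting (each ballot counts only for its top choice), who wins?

First-place votes: Sam 5, Jamal 7, Maya 0, Alice 1, Noor 0, Carla 5.

Jamal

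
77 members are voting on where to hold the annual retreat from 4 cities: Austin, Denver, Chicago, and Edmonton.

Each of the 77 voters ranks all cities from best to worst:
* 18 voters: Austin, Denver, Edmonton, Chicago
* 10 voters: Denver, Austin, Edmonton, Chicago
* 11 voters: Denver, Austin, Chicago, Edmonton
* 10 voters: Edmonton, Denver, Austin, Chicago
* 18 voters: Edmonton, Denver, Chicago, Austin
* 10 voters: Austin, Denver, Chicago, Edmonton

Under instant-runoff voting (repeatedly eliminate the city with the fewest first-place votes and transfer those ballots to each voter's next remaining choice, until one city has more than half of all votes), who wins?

Round 1: Austin 28, Denver 21, Chicago 0, Edmonton 28. Chicago eliminated.
Round 2: Austin 28, Denver 21, Edmonton 28. Denver eliminated.
Round 3: Austin 49, Edmonton 28. Austin has a majority (≥39).

Austin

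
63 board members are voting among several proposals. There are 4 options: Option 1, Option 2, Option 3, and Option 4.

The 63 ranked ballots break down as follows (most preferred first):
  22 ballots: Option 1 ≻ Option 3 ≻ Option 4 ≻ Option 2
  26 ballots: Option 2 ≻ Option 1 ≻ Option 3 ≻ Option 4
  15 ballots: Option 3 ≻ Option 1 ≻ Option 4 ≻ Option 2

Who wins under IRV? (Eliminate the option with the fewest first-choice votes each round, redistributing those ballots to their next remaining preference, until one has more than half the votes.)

Option 1

Round 1: Option 1 22, Option 2 26, Option 3 15, Option 4 0. Option 4 eliminated.
Round 2: Option 1 22, Option 2 26, Option 3 15. Option 3 eliminated.
Round 3: Option 1 37, Option 2 26. Option 1 has a majority (≥32).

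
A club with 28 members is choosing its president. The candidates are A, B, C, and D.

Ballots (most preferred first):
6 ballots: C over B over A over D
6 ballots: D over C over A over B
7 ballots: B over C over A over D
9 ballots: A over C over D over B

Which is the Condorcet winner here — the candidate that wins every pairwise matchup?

C vs A: 19–9
C vs B: 21–7
C vs D: 22–6
C beats every other candidate.

C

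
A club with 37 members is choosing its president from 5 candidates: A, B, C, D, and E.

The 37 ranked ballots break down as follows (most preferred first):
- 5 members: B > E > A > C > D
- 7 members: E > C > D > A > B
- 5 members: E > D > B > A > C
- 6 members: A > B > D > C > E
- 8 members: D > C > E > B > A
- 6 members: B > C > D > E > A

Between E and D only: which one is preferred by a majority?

E is ranked above D on 17 ballots; D above E on 20.

D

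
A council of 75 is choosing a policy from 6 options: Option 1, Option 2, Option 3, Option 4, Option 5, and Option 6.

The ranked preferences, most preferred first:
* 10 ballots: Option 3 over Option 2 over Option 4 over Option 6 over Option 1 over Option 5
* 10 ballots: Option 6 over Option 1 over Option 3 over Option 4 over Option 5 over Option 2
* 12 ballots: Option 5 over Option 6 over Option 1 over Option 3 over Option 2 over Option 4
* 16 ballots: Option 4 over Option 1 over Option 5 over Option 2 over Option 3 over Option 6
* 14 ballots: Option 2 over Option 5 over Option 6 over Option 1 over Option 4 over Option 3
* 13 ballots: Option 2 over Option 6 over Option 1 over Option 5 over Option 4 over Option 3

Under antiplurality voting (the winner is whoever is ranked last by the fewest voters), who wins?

Option 1

Last-place votes: Option 1 0, Option 2 10, Option 3 27, Option 4 12, Option 5 10, Option 6 16.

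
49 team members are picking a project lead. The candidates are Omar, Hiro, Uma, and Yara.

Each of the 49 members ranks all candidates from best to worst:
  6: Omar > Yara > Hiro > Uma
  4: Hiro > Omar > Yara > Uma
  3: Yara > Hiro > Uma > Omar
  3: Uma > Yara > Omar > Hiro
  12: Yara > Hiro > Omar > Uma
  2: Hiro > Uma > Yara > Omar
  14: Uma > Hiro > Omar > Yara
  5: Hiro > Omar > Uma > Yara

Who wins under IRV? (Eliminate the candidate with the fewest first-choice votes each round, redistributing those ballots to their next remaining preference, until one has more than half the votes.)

Round 1: Omar 6, Hiro 11, Uma 17, Yara 15. Omar eliminated.
Round 2: Hiro 11, Uma 17, Yara 21. Hiro eliminated.
Round 3: Uma 24, Yara 25. Yara has a majority (≥25).

Yara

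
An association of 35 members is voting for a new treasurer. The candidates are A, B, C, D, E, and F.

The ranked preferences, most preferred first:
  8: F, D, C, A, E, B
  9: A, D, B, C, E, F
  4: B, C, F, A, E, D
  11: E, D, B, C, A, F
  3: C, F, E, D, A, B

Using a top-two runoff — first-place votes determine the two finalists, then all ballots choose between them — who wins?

A

Round 1 first-place votes: A 9, B 4, C 3, D 0, E 11, F 8. E and A advance.
Runoff: E is ranked above A on 14 ballots, A above E on 21.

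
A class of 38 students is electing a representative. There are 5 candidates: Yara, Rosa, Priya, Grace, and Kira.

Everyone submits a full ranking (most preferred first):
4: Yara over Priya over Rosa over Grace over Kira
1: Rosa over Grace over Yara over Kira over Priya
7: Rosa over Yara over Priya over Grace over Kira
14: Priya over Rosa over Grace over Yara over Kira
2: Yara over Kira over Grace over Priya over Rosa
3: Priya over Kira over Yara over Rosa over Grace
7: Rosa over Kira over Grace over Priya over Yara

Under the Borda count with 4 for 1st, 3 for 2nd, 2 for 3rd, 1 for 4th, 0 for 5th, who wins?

Yara: 4×4 + 1×2 + 7×3 + 14×1 + 2×4 + 3×2 + 7×0 = 67
Rosa: 4×2 + 1×4 + 7×4 + 14×3 + 2×0 + 3×1 + 7×4 = 113
Priya: 4×3 + 1×0 + 7×2 + 14×4 + 2×1 + 3×4 + 7×1 = 103
Grace: 4×1 + 1×3 + 7×1 + 14×2 + 2×2 + 3×0 + 7×2 = 60
Kira: 4×0 + 1×1 + 7×0 + 14×0 + 2×3 + 3×3 + 7×3 = 37

Rosa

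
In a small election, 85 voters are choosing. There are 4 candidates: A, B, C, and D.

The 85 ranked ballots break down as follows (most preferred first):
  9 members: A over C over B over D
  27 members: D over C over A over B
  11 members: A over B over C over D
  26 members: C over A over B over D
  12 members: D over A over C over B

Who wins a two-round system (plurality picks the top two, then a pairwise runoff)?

Round 1 first-place votes: A 20, B 0, C 26, D 39. D and C advance.
Runoff: D is ranked above C on 39 ballots, C above D on 46.

C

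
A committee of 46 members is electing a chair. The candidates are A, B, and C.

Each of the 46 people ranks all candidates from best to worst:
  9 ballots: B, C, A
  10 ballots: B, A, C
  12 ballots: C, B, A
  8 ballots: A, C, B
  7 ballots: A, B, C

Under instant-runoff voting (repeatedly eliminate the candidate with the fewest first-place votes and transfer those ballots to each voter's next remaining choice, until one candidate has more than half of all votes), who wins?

B

Round 1: A 15, B 19, C 12. C eliminated.
Round 2: A 15, B 31. B has a majority (≥24).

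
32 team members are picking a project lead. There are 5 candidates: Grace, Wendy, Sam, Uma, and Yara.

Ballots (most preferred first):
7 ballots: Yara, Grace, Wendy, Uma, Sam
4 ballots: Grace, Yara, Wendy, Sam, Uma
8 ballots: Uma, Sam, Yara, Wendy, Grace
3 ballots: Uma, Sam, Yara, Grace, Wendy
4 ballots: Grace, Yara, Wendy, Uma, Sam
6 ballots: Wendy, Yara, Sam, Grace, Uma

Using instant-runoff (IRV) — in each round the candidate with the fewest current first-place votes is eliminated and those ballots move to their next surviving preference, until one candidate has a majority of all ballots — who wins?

Round 1: Grace 8, Wendy 6, Sam 0, Uma 11, Yara 7. Sam eliminated.
Round 2: Grace 8, Wendy 6, Uma 11, Yara 7. Wendy eliminated.
Round 3: Grace 8, Uma 11, Yara 13. Grace eliminated.
Round 4: Uma 11, Yara 21. Yara has a majority (≥17).

Yara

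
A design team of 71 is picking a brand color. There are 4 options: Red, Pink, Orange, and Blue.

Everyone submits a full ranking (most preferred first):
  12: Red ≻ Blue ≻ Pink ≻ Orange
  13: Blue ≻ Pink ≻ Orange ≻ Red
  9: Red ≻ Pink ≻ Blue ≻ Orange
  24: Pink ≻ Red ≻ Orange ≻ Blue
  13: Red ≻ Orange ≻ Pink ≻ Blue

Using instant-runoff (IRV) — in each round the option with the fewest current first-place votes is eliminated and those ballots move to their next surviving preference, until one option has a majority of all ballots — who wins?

Round 1: Red 34, Pink 24, Orange 0, Blue 13. Orange eliminated.
Round 2: Red 34, Pink 24, Blue 13. Blue eliminated.
Round 3: Red 34, Pink 37. Pink has a majority (≥36).

Pink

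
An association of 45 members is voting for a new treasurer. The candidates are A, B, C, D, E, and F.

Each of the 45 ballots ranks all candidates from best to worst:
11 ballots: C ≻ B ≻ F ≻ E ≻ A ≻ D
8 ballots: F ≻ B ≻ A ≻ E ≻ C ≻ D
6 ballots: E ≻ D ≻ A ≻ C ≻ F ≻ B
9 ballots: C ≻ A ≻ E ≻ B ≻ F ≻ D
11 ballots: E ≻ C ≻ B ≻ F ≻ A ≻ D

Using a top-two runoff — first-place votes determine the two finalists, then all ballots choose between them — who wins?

Round 1 first-place votes: A 0, B 0, C 20, D 0, E 17, F 8. C and E advance.
Runoff: C is ranked above E on 20 ballots, E above C on 25.

E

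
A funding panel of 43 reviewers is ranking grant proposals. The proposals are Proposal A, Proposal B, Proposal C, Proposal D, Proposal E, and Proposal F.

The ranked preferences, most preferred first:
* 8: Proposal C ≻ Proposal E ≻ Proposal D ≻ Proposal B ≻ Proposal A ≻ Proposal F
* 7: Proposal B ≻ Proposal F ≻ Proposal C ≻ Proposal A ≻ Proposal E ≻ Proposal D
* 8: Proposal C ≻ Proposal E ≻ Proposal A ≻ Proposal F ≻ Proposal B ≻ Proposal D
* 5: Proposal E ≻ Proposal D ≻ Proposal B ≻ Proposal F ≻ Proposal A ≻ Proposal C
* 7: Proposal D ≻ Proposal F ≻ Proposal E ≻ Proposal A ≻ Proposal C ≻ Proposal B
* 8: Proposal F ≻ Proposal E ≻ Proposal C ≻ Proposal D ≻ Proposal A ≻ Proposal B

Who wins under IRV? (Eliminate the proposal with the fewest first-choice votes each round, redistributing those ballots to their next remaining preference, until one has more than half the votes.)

Proposal F

Round 1: Proposal A 0, Proposal B 7, Proposal C 16, Proposal D 7, Proposal E 5, Proposal F 8. Proposal A eliminated.
Round 2: Proposal B 7, Proposal C 16, Proposal D 7, Proposal E 5, Proposal F 8. Proposal E eliminated.
Round 3: Proposal B 7, Proposal C 16, Proposal D 12, Proposal F 8. Proposal B eliminated.
Round 4: Proposal C 16, Proposal D 12, Proposal F 15. Proposal D eliminated.
Round 5: Proposal C 16, Proposal F 27. Proposal F has a majority (≥22).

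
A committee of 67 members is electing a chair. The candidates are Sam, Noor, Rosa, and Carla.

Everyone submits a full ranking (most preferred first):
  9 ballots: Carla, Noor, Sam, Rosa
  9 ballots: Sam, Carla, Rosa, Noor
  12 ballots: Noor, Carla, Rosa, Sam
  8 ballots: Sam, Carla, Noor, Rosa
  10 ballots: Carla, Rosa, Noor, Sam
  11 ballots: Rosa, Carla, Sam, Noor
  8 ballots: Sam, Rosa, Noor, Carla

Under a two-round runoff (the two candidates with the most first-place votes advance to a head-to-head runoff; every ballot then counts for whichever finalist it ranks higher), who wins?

Round 1 first-place votes: Sam 25, Noor 12, Rosa 11, Carla 19. Sam and Carla advance.
Runoff: Sam is ranked above Carla on 25 ballots, Carla above Sam on 42.

Carla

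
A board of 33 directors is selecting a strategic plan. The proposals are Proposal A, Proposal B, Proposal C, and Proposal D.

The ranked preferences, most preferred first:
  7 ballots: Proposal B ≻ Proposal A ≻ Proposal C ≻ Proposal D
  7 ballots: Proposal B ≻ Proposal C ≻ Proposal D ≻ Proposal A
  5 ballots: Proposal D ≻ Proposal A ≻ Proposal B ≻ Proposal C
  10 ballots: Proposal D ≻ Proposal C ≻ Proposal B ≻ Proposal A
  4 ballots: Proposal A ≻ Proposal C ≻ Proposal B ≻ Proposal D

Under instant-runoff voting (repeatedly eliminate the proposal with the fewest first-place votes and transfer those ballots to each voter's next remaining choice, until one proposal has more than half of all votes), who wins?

Round 1: Proposal A 4, Proposal B 14, Proposal C 0, Proposal D 15. Proposal C eliminated.
Round 2: Proposal A 4, Proposal B 14, Proposal D 15. Proposal A eliminated.
Round 3: Proposal B 18, Proposal D 15. Proposal B has a majority (≥17).

Proposal B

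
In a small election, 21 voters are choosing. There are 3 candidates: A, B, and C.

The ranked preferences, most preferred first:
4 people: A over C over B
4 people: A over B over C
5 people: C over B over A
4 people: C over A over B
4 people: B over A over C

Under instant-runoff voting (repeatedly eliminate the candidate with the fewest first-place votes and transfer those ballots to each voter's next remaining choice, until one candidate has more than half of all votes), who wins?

Round 1: A 8, B 4, C 9. B eliminated.
Round 2: A 12, C 9. A has a majority (≥11).

A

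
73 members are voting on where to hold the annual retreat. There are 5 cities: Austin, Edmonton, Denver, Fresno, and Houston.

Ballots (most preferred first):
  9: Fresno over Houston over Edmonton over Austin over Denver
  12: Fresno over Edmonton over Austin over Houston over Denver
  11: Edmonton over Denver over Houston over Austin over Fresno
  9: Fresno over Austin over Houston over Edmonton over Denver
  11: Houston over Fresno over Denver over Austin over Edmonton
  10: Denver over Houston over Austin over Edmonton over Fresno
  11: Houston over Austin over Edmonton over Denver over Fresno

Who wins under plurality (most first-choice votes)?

Fresno

First-place votes: Austin 0, Edmonton 11, Denver 10, Fresno 30, Houston 22.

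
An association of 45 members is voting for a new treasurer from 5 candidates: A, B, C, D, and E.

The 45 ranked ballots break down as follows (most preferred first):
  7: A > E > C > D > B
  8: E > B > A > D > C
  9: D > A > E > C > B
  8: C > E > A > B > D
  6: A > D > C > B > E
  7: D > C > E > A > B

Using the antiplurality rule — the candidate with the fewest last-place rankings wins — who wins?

A

Last-place votes: A 0, B 23, C 8, D 8, E 6.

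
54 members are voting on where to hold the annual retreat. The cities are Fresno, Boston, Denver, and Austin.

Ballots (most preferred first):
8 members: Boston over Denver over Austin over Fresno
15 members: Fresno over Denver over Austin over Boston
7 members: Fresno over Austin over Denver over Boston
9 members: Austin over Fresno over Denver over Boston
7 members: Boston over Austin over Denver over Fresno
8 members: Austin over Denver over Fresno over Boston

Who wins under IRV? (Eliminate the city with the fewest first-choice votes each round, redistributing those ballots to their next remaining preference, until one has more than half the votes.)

Round 1: Fresno 22, Boston 15, Denver 0, Austin 17. Denver eliminated.
Round 2: Fresno 22, Boston 15, Austin 17. Boston eliminated.
Round 3: Fresno 22, Austin 32. Austin has a majority (≥28).

Austin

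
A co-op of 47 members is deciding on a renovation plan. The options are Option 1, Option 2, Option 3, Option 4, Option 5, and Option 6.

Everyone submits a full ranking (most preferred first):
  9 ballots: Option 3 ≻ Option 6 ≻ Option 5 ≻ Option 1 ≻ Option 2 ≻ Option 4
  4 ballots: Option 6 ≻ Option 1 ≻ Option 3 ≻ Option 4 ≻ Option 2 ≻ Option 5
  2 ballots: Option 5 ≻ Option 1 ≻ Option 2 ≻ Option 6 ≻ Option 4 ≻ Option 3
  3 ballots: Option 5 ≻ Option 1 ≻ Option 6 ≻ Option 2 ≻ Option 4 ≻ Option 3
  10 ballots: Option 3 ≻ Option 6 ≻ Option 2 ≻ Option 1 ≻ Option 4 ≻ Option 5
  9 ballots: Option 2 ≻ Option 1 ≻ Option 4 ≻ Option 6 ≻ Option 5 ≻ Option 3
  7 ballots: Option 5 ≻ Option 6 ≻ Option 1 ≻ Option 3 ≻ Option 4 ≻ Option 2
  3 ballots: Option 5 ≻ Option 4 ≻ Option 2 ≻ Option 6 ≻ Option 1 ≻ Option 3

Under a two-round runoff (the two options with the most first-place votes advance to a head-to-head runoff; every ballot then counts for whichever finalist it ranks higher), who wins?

Option 5

Round 1 first-place votes: Option 1 0, Option 2 9, Option 3 19, Option 4 0, Option 5 15, Option 6 4. Option 3 and Option 5 advance.
Runoff: Option 3 is ranked above Option 5 on 23 ballots, Option 5 above Option 3 on 24.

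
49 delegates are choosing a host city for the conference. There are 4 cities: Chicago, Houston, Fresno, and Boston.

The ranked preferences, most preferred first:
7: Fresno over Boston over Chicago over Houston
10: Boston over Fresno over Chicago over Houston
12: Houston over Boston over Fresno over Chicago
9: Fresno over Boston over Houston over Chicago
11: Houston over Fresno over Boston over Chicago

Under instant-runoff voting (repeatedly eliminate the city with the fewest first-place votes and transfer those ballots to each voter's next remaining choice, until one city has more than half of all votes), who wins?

Fresno

Round 1: Chicago 0, Houston 23, Fresno 16, Boston 10. Chicago eliminated.
Round 2: Houston 23, Fresno 16, Boston 10. Boston eliminated.
Round 3: Houston 23, Fresno 26. Fresno has a majority (≥25).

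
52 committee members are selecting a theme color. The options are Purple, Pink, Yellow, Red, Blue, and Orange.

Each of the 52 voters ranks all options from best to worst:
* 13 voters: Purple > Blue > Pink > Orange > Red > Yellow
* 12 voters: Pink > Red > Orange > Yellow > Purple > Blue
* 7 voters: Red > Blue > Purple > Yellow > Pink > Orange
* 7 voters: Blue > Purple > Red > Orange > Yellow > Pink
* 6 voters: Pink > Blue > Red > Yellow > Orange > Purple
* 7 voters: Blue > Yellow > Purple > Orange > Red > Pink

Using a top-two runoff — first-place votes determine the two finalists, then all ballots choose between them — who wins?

Round 1 first-place votes: Purple 13, Pink 18, Yellow 0, Red 7, Blue 14, Orange 0. Pink and Blue advance.
Runoff: Pink is ranked above Blue on 18 ballots, Blue above Pink on 34.

Blue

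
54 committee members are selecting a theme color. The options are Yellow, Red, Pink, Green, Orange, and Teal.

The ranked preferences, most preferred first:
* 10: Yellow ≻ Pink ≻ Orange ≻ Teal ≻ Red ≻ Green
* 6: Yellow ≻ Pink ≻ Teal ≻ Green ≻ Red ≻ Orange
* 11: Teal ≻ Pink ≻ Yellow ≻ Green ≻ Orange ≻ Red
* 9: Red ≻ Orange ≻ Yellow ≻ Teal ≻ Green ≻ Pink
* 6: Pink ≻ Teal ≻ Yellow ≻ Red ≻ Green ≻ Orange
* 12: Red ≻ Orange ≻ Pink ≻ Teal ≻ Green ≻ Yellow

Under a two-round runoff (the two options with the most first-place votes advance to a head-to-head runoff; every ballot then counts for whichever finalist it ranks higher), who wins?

Round 1 first-place votes: Yellow 16, Red 21, Pink 6, Green 0, Orange 0, Teal 11. Red and Yellow advance.
Runoff: Red is ranked above Yellow on 21 ballots, Yellow above Red on 33.

Yellow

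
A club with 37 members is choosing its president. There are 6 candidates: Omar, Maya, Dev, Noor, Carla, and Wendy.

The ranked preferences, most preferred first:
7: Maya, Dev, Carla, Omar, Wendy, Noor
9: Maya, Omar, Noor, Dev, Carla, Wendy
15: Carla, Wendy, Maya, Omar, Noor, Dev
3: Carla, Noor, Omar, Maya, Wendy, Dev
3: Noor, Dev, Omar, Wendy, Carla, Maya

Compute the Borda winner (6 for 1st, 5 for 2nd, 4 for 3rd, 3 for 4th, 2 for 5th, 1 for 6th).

Maya

Omar: 7×3 + 9×5 + 15×3 + 3×4 + 3×4 = 135
Maya: 7×6 + 9×6 + 15×4 + 3×3 + 3×1 = 168
Dev: 7×5 + 9×3 + 15×1 + 3×1 + 3×5 = 95
Noor: 7×1 + 9×4 + 15×2 + 3×5 + 3×6 = 106
Carla: 7×4 + 9×2 + 15×6 + 3×6 + 3×2 = 160
Wendy: 7×2 + 9×1 + 15×5 + 3×2 + 3×3 = 113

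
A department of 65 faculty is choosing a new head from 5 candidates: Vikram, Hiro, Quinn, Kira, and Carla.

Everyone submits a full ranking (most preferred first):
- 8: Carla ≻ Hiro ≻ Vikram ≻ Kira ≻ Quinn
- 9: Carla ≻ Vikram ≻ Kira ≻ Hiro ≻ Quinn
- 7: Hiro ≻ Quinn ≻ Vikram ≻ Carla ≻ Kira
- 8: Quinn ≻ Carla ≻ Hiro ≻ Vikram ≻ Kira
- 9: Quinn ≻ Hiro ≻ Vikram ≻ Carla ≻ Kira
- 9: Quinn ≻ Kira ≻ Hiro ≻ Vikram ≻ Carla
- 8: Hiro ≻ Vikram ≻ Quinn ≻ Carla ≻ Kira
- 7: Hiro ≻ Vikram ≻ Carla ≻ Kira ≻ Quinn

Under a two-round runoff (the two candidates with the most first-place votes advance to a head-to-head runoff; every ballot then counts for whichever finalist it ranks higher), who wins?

Hiro

Round 1 first-place votes: Vikram 0, Hiro 22, Quinn 26, Kira 0, Carla 17. Quinn and Hiro advance.
Runoff: Quinn is ranked above Hiro on 26 ballots, Hiro above Quinn on 39.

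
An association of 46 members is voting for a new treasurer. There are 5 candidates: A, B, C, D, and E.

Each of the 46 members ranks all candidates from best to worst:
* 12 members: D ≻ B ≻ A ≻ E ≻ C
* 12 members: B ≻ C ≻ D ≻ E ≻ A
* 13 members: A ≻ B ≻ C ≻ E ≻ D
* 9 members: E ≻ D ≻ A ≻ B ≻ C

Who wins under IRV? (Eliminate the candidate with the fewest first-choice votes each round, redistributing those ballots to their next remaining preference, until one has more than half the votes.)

Round 1: A 13, B 12, C 0, D 12, E 9. C eliminated.
Round 2: A 13, B 12, D 12, E 9. E eliminated.
Round 3: A 13, B 12, D 21. B eliminated.
Round 4: A 13, D 33. D has a majority (≥24).

D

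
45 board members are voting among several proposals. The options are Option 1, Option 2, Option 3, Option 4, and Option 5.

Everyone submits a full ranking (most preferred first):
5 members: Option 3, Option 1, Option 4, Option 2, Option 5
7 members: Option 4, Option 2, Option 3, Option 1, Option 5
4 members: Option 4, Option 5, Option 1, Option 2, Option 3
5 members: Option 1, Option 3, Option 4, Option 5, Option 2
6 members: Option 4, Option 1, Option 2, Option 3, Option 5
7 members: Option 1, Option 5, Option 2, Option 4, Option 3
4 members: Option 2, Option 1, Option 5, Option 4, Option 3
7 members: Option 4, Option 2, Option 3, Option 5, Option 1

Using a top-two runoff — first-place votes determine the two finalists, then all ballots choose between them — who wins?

Round 1 first-place votes: Option 1 12, Option 2 4, Option 3 5, Option 4 24, Option 5 0. Option 4 and Option 1 advance.
Runoff: Option 4 is ranked above Option 1 on 24 ballots, Option 1 above Option 4 on 21.

Option 4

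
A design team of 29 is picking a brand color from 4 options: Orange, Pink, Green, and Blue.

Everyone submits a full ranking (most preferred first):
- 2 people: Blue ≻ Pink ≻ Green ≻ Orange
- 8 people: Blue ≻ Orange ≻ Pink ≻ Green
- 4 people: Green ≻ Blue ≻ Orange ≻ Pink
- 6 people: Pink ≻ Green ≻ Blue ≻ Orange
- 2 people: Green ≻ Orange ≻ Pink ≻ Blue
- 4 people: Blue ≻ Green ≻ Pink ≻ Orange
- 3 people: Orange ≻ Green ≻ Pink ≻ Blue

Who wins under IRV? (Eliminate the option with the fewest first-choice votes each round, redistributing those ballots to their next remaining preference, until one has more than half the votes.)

Green

Round 1: Orange 3, Pink 6, Green 6, Blue 14. Orange eliminated.
Round 2: Pink 6, Green 9, Blue 14. Pink eliminated.
Round 3: Green 15, Blue 14. Green has a majority (≥15).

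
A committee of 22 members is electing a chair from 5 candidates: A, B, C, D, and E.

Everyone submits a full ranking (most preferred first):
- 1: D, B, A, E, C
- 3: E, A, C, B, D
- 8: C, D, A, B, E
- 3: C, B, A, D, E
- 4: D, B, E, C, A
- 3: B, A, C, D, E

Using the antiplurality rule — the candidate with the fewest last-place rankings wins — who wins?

Last-place votes: A 4, B 0, C 1, D 3, E 14.

B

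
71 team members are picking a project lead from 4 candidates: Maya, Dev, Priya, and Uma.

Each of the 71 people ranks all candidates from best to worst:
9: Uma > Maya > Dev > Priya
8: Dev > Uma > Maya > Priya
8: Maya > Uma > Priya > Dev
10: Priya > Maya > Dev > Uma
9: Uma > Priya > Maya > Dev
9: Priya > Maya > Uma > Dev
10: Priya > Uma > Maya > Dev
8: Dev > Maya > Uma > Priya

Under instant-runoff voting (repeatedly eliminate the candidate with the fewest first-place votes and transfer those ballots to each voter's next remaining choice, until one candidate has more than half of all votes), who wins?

Round 1: Maya 8, Dev 16, Priya 29, Uma 18. Maya eliminated.
Round 2: Dev 16, Priya 29, Uma 26. Dev eliminated.
Round 3: Priya 29, Uma 42. Uma has a majority (≥36).

Uma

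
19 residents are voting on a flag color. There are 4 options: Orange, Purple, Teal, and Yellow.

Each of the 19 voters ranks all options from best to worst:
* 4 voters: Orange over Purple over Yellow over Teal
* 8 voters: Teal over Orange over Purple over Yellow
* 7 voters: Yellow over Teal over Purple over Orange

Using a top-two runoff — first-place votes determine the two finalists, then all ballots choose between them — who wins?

Round 1 first-place votes: Orange 4, Purple 0, Teal 8, Yellow 7. Teal and Yellow advance.
Runoff: Teal is ranked above Yellow on 8 ballots, Yellow above Teal on 11.

Yellow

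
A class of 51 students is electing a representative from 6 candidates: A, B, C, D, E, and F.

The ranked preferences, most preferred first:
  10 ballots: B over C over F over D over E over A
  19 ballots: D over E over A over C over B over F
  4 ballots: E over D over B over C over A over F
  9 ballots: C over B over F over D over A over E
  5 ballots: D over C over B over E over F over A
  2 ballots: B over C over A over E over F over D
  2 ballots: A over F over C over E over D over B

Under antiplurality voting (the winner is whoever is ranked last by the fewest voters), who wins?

Last-place votes: A 15, B 2, C 0, D 2, E 9, F 23.

C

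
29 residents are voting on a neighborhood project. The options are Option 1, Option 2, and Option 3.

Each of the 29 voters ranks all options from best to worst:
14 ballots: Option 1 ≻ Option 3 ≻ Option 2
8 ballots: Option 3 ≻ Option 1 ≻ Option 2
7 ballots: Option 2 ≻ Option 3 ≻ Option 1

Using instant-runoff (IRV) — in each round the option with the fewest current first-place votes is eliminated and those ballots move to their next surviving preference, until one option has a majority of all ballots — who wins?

Round 1: Option 1 14, Option 2 7, Option 3 8. Option 2 eliminated.
Round 2: Option 1 14, Option 3 15. Option 3 has a majority (≥15).

Option 3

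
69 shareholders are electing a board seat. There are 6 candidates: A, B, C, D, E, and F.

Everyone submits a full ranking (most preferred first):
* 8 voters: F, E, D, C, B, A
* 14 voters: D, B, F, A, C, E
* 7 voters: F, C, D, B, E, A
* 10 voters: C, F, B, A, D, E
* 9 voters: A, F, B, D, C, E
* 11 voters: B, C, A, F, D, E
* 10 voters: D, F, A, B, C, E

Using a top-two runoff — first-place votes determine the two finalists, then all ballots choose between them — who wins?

F

Round 1 first-place votes: A 9, B 11, C 10, D 24, E 0, F 15. D and F advance.
Runoff: D is ranked above F on 24 ballots, F above D on 45.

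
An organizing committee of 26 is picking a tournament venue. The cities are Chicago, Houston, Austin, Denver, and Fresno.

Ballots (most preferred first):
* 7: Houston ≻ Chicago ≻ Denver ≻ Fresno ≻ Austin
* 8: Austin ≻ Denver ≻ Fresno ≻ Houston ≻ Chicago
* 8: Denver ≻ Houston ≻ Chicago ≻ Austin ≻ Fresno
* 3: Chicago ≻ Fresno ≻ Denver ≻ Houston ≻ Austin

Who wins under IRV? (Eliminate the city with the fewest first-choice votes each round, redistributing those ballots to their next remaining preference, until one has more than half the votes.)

Round 1: Chicago 3, Houston 7, Austin 8, Denver 8, Fresno 0. Fresno eliminated.
Round 2: Chicago 3, Houston 7, Austin 8, Denver 8. Chicago eliminated.
Round 3: Houston 7, Austin 8, Denver 11. Houston eliminated.
Round 4: Austin 8, Denver 18. Denver has a majority (≥14).

Denver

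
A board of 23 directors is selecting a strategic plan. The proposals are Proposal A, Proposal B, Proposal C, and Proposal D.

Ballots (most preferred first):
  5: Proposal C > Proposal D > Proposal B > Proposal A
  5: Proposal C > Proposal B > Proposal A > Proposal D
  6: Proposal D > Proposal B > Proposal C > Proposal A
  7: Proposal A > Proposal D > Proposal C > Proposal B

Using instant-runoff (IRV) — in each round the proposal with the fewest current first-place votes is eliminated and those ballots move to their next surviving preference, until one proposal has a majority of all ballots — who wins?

Proposal C

Round 1: Proposal A 7, Proposal B 0, Proposal C 10, Proposal D 6. Proposal B eliminated.
Round 2: Proposal A 7, Proposal C 10, Proposal D 6. Proposal D eliminated.
Round 3: Proposal A 7, Proposal C 16. Proposal C has a majority (≥12).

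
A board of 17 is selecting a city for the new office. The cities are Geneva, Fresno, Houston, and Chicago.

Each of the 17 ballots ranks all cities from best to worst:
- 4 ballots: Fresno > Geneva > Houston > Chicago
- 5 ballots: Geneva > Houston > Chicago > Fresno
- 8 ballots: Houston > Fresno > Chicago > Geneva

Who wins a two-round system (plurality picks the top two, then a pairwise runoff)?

Geneva

Round 1 first-place votes: Geneva 5, Fresno 4, Houston 8, Chicago 0. Houston and Geneva advance.
Runoff: Houston is ranked above Geneva on 8 ballots, Geneva above Houston on 9.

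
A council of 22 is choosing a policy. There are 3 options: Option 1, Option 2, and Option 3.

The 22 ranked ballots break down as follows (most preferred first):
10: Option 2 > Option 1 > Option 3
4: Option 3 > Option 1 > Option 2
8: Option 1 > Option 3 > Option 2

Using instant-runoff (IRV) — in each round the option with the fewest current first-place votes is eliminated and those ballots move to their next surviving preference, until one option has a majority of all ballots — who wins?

Round 1: Option 1 8, Option 2 10, Option 3 4. Option 3 eliminated.
Round 2: Option 1 12, Option 2 10. Option 1 has a majority (≥12).

Option 1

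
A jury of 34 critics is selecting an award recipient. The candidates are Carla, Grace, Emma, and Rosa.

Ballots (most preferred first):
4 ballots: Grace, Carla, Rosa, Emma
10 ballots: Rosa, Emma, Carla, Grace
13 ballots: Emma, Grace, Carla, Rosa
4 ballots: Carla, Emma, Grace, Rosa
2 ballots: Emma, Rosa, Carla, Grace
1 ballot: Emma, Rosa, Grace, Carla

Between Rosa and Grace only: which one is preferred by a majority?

Grace

Rosa is ranked above Grace on 13 ballots; Grace above Rosa on 21.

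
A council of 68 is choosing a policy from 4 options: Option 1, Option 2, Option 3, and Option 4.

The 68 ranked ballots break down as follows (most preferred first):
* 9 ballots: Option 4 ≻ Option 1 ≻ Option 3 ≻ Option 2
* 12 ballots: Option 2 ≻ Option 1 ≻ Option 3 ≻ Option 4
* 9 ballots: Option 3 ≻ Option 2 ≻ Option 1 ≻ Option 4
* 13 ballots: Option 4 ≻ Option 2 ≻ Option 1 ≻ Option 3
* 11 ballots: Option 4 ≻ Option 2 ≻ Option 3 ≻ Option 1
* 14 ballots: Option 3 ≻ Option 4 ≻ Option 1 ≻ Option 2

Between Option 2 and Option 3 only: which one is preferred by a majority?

Option 2 is ranked above Option 3 on 36 ballots; Option 3 above Option 2 on 32.

Option 2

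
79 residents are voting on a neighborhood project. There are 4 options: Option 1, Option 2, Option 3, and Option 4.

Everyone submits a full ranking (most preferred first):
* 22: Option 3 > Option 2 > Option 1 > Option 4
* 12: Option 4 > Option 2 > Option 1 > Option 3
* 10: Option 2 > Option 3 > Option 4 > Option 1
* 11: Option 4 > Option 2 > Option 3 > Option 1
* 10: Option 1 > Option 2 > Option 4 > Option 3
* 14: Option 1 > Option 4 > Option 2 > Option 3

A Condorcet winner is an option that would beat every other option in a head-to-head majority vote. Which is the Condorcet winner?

Option 2 vs Option 1: 55–24
Option 2 vs Option 3: 57–22
Option 2 vs Option 4: 42–37
Option 2 beats every other option.

Option 2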